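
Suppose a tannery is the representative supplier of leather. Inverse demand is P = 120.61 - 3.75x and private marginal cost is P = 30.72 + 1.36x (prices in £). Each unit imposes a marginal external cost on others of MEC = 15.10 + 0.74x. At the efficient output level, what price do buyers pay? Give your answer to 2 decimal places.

P = £72.67

Social marginal cost = private MC + MEC = 45.82 + 2.10x.
Set SMC = demand: 45.82 + 2.10x = 120.61 - 3.75x → x* = 12.7846.
Consumer price on the demand curve at x*: 120.61 − 3.75×12.7846 = 72.6678.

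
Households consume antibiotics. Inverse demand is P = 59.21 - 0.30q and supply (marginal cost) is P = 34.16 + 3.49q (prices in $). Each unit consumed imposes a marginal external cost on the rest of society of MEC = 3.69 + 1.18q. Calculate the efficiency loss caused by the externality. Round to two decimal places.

Market equilibrium (private): 34.16 + 3.49q = 59.21 - 0.30q → q_m = 6.6095.
Social marginal benefit = demand − MEC = 55.52 - 1.48q.
Set SMB = MC: 55.52 - 1.48q = 34.16 + 3.49q → q* = 4.2978.
The loss is the area between SMB and MC from q* to q_m; with linear curves that's a triangle of height MEC(q_m).
DWL = ½ × 2.3117 × 11.4892 = 13.2798.

DWL = $13.28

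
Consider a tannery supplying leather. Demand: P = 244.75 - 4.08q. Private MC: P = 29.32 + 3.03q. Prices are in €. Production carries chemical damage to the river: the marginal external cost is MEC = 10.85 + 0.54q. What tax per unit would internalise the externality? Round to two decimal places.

Social marginal cost = private MC + MEC = 40.17 + 3.57q.
Set SMC = demand: 40.17 + 3.57q = 244.75 - 4.08q → q* = 26.7425.
The Pigouvian tax equals MEC at q*: 10.85 + 0.54×26.7425 = 25.2910.

tax = €25.29 per unit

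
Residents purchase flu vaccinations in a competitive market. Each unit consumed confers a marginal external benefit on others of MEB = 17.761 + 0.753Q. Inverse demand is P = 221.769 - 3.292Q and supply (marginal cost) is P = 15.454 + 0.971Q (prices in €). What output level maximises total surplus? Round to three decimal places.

Q* = 63.839

Social marginal benefit = demand + MEB = 239.530 - 2.539Q.
Set SMB = MC: 239.530 - 2.539Q = 15.454 + 0.971Q → Q* = 63.8393.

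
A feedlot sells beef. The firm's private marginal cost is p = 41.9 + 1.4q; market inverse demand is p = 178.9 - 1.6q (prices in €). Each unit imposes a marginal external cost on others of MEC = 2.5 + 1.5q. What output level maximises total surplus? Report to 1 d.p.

q* = 29.9

Social marginal cost = private MC + MEC = 44.4 + 2.9q.
Set SMC = demand: 44.4 + 2.9q = 178.9 - 1.6q → q* = 29.8889.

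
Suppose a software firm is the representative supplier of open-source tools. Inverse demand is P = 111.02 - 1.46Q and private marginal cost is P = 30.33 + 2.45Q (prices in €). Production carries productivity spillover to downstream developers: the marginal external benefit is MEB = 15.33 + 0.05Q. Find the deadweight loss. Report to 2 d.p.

Market equilibrium (private): 30.33 + 2.45Q = 111.02 - 1.46Q → Q_m = 20.6368.
Social marginal cost = private MC − MEB = 15.00 + 2.40Q.
Set SMC = demand: 15.00 + 2.40Q = 111.02 - 1.46Q → Q* = 24.8756.
The loss is the area between SMC and demand from Q* to Q_m; with linear curves that's a triangle of height MEB(Q_m).
DWL = ½ × 4.2388 × 16.3618 = 34.6772.

DWL = €34.68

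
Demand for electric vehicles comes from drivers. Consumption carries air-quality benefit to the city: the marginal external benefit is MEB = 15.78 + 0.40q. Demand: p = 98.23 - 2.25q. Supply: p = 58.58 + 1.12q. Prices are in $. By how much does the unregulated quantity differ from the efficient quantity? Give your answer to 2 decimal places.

Market equilibrium (private): 58.58 + 1.12q = 98.23 - 2.25q → q_m = 11.7656.
Social marginal benefit = demand + MEB = 114.01 - 1.85q.
Set SMB = MC: 114.01 - 1.85q = 58.58 + 1.12q → q* = 18.6633.
Gap = |11.7656 − 18.6633| = 6.8977.

6.90 units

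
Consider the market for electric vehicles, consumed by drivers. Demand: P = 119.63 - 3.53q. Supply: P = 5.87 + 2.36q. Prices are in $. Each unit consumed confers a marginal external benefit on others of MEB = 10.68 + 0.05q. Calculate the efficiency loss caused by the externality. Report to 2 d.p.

Market equilibrium (private): 5.87 + 2.36q = 119.63 - 3.53q → q_m = 19.3141.
Social marginal benefit = demand + MEB = 130.31 - 3.48q.
Set SMB = MC: 130.31 - 3.48q = 5.87 + 2.36q → q* = 21.3082.
The loss is the area between SMB and MC from q* to q_m; with linear curves that's a triangle of height MEB(q_m).
DWL = ½ × 1.9941 × 11.6457 = 11.6113.

DWL = $11.61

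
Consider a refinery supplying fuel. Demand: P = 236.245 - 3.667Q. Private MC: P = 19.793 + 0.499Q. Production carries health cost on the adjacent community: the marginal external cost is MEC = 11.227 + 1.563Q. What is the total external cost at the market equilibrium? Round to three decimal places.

2692.985

Market equilibrium (private): 19.793 + 0.499Q = 236.245 - 3.667Q → Q_m = 51.9568.
Total external cost = ∫₀^{Q_m} (11.227 + 1.563Q) dQ = 11.227×51.9568 + ½×1.563×51.9568² = 2692.9853.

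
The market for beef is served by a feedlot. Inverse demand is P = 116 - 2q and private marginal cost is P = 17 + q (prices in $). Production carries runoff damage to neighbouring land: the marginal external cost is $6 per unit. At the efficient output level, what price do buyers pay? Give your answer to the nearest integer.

P = $54

Social marginal cost = private MC + MEC = 23 + q.
Set SMC = demand: 23 + q = 116 - 2q → q* = 31.0000.
Consumer price on the demand curve at q*: 116 − 2×31.0000 = 54.0000.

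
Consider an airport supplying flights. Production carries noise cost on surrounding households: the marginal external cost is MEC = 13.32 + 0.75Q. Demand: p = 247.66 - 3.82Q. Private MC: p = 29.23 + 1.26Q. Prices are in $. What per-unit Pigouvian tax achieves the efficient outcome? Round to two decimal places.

Social marginal cost = private MC + MEC = 42.55 + 2.01Q.
Set SMC = demand: 42.55 + 2.01Q = 247.66 - 3.82Q → Q* = 35.1818.
The Pigouvian tax equals MEC at Q*: 13.32 + 0.75×35.1818 = 39.7064.

tax = $39.71 per unit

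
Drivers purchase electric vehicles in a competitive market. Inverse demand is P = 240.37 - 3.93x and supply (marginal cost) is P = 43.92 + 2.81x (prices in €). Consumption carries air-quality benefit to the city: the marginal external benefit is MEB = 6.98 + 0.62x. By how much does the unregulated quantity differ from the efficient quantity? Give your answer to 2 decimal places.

4.09 units

Market equilibrium (private): 43.92 + 2.81x = 240.37 - 3.93x → x_m = 29.1469.
Social marginal benefit = demand + MEB = 247.35 - 3.31x.
Set SMB = MC: 247.35 - 3.31x = 43.92 + 2.81x → x* = 33.2402.
Gap = |29.1469 − 33.2402| = 4.0933.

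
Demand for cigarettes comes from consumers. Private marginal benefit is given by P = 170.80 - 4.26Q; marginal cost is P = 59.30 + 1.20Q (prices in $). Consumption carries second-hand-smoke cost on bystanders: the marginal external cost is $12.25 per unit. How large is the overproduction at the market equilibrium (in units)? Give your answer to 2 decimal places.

2.24 units

Market equilibrium (private): 59.30 + 1.20Q = 170.80 - 4.26Q → Q_m = 20.4212.
Social marginal benefit = demand − MEC = 158.55 - 4.26Q.
Set SMB = MC: 158.55 - 4.26Q = 59.30 + 1.20Q → Q* = 18.1777.
Gap = |20.4212 − 18.1777| = 2.2435.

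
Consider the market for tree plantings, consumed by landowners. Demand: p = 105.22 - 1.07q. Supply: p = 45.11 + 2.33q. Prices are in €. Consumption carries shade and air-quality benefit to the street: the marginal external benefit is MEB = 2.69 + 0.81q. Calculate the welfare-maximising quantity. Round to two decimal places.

Social marginal benefit = demand + MEB = 107.91 - 0.26q.
Set SMB = MC: 107.91 - 0.26q = 45.11 + 2.33q → q* = 24.2471.

q* = 24.25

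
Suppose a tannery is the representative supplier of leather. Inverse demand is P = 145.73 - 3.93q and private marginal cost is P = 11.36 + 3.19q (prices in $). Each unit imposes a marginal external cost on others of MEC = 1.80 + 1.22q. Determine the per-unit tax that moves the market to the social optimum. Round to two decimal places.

Social marginal cost = private MC + MEC = 13.16 + 4.41q.
Set SMC = demand: 13.16 + 4.41q = 145.73 - 3.93q → q* = 15.8957.
The Pigouvian tax equals MEC at q*: 1.80 + 1.22×15.8957 = 21.1928.

tax = $21.19 per unit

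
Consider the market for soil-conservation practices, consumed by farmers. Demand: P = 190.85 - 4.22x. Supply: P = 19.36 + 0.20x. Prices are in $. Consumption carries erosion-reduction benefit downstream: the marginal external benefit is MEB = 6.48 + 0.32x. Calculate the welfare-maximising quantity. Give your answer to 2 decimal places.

Social marginal benefit = demand + MEB = 197.33 - 3.90x.
Set SMB = MC: 197.33 - 3.90x = 19.36 + 0.20x → x* = 43.4073.

x* = 43.41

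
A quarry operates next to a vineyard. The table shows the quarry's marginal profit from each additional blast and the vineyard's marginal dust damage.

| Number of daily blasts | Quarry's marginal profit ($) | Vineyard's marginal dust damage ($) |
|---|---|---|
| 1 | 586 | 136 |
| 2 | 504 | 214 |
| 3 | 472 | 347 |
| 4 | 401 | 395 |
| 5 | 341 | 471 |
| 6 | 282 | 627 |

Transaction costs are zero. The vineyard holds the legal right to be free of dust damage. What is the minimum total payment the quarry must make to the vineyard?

$1092

Efficient level: marginal profit ≥ marginal dust damage through level 4, so k* = 4.
With the vineyard holding the right, the quarry must at least compensate total damage at k*: 136 + 214 + 347 + 395 = 1092.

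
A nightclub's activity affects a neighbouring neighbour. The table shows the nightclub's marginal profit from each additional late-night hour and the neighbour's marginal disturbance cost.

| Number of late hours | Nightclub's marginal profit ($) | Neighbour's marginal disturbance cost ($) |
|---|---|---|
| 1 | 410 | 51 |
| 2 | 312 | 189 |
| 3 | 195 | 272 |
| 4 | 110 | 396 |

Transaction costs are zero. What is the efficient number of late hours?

Bargaining reaches the level where marginal profit last exceeds marginal disturbance cost.
That holds through level 2 (312 ≥ 189) but not at 3 (195 < 272).

2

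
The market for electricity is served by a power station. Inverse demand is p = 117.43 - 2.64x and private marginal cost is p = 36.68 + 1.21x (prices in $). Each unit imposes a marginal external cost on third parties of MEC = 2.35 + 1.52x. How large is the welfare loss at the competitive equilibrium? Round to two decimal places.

Market equilibrium (private): 36.68 + 1.21x = 117.43 - 2.64x → x_m = 20.9740.
Social marginal cost = private MC + MEC = 39.03 + 2.73x.
Set SMC = demand: 39.03 + 2.73x = 117.43 - 2.64x → x* = 14.5996.
Between x* and x_m the wedge SMC − demand runs linearly from 0 to MEC(x_m), so the loss is a triangle.
DWL = ½ × 6.3744 × 34.2305 = 109.0994.

DWL = $109.10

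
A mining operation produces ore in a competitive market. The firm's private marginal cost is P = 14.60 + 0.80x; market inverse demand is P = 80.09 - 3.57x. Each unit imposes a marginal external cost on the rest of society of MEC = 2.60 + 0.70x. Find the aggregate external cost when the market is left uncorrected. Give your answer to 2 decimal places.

117.57

Market equilibrium (private): 14.60 + 0.80x = 80.09 - 3.57x → x_m = 14.9863.
Total external cost = ∫₀^{x_m} (2.60 + 0.70x) dx = 2.60×14.9863 + ½×0.70×14.9863² = 117.5706.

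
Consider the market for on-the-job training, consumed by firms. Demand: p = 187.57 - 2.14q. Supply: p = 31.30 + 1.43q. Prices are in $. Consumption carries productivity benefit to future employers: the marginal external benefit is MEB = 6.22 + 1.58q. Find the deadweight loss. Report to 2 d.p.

Market equilibrium (private): 31.30 + 1.43q = 187.57 - 2.14q → q_m = 43.7731.
Social marginal benefit = demand + MEB = 193.79 - 0.56q.
Set SMB = MC: 193.79 - 0.56q = 31.30 + 1.43q → q* = 81.6533.
The loss is the area between SMB and MC from q* to q_m; with linear curves that's a triangle of height MEB(q_m).
DWL = ½ × 37.8802 × 75.3815 = 1427.7331.

DWL = $1427.73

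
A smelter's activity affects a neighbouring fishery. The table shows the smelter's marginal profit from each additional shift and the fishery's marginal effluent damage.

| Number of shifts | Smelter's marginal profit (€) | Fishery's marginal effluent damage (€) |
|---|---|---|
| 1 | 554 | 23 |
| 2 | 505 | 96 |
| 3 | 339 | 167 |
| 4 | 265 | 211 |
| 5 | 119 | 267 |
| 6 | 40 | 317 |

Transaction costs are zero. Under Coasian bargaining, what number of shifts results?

4

Bargaining reaches the level where marginal profit last exceeds marginal effluent damage.
That holds through level 4 (265 ≥ 211) but not at 5 (119 < 267).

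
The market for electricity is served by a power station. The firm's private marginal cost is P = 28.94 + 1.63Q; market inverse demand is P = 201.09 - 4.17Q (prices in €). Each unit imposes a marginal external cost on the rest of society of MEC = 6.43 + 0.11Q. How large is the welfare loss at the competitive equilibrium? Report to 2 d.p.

Market equilibrium (private): 28.94 + 1.63Q = 201.09 - 4.17Q → Q_m = 29.6810.
Social marginal cost = private MC + MEC = 35.37 + 1.74Q.
Set SMC = demand: 35.37 + 1.74Q = 201.09 - 4.17Q → Q* = 28.0406.
The welfare-loss triangle has base |Q_m − Q*| and height MEC(Q_m) (the vertical gap between SMC and demand is zero at Q* and MEC at Q_m).
DWL = ½ × 1.6404 × 9.6949 = 7.9518.

DWL = €7.95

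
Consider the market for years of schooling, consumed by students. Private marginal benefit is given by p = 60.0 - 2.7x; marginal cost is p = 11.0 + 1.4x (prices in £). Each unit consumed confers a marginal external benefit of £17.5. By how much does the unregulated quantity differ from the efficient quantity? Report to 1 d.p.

4.3 units

Market equilibrium (private): 11.0 + 1.4x = 60.0 - 2.7x → x_m = 11.9512.
Social marginal benefit = demand + MEB = 77.5 - 2.7x.
Set SMB = MC: 77.5 - 2.7x = 11.0 + 1.4x → x* = 16.2195.
Gap = |11.9512 − 16.2195| = 4.2683.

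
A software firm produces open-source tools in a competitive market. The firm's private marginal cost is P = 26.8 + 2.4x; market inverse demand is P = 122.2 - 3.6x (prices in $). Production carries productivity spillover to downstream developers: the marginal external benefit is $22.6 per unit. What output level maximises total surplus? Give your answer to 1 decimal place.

x* = 19.7

Social marginal cost = private MC − MEB = 4.2 + 2.4x.
Set SMC = demand: 4.2 + 2.4x = 122.2 - 3.6x → x* = 19.6667.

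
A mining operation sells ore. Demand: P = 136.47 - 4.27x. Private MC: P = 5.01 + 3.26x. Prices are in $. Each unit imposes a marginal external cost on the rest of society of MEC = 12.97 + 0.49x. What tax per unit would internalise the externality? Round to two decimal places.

Social marginal cost = private MC + MEC = 17.98 + 3.75x.
Set SMC = demand: 17.98 + 3.75x = 136.47 - 4.27x → x* = 14.7743.
The Pigouvian tax equals MEC at x*: 12.97 + 0.49×14.7743 = 20.2094.

tax = $20.21 per unit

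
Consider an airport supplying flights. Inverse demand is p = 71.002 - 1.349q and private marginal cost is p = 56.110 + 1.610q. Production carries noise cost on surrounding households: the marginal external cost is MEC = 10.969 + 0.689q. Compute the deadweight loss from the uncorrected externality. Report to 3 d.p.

Market equilibrium (private): 56.110 + 1.610q = 71.002 - 1.349q → q_m = 5.0328.
Social marginal cost = private MC + MEC = 67.079 + 2.299q.
Set SMC = demand: 67.079 + 2.299q = 71.002 - 1.349q → q* = 1.0754.
The welfare-loss triangle has base |q_m − q*| and height MEC(q_m) (the vertical gap between SMC and demand is zero at q* and MEC at q_m).
DWL = ½ × 3.9574 × 14.4366 = 28.5657.

DWL = 28.566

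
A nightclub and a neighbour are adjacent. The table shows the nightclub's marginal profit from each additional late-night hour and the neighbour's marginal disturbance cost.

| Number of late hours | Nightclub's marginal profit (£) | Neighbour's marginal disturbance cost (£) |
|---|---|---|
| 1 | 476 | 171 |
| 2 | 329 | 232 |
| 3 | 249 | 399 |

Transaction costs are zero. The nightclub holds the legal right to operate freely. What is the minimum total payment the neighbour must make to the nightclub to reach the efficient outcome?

£249

Left alone the nightclub would choose level 3 (marginal profit stays positive).
Efficient level: k* = 2 (marginal profit ≥ marginal disturbance cost through 2).
The neighbour must at least cover the nightclub's forgone profit from cutting 3→2: 249 = 249.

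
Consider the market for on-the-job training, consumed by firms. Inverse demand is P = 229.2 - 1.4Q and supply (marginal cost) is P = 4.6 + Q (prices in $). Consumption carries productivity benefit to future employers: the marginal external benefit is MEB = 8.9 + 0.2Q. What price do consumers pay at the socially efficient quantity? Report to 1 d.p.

Social marginal benefit = demand + MEB = 238.1 - 1.2Q.
Set SMB = MC: 238.1 - 1.2Q = 4.6 + Q → Q* = 106.1364.
Consumer price on the demand curve at Q*: 229.2 − 1.4×106.1364 = 80.6090.

P = $80.6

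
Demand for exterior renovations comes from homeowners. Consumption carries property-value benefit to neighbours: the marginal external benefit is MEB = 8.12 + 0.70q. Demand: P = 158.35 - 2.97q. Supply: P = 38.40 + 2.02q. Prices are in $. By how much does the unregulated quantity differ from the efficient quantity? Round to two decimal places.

Market equilibrium (private): 38.40 + 2.02q = 158.35 - 2.97q → q_m = 24.0381.
Social marginal benefit = demand + MEB = 166.47 - 2.27q.
Set SMB = MC: 166.47 - 2.27q = 38.40 + 2.02q → q* = 29.8531.
Gap = |24.0381 − 29.8531| = 5.8150.

5.82 units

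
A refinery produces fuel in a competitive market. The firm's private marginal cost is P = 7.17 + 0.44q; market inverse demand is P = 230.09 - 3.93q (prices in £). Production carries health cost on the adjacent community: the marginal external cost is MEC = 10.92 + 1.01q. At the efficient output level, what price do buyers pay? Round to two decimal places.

Social marginal cost = private MC + MEC = 18.09 + 1.45q.
Set SMC = demand: 18.09 + 1.45q = 230.09 - 3.93q → q* = 39.4052.
Consumer price on the demand curve at q*: 230.09 − 3.93×39.4052 = 75.2276.

P = £75.23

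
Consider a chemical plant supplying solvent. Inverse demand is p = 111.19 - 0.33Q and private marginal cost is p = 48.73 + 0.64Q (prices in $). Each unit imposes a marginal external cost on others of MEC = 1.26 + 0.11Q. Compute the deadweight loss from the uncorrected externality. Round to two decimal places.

DWL = $32.23

Market equilibrium (private): 48.73 + 0.64Q = 111.19 - 0.33Q → Q_m = 64.3918.
Social marginal cost = private MC + MEC = 49.99 + 0.75Q.
Set SMC = demand: 49.99 + 0.75Q = 111.19 - 0.33Q → Q* = 56.6667.
Height of the DWL triangle at Q_m is SMC(Q_m) − demand(Q_m) = MEC(Q_m) = 8.3431.
DWL = ½ × 7.7251 × 8.3431 = 32.2256.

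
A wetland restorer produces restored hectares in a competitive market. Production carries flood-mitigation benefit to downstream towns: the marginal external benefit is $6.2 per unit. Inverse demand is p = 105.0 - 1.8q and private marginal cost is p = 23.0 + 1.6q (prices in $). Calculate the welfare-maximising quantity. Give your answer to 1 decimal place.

q* = 25.9

Social marginal cost = private MC − MEB = 16.8 + 1.6q.
Set SMC = demand: 16.8 + 1.6q = 105.0 - 1.8q → q* = 25.9412.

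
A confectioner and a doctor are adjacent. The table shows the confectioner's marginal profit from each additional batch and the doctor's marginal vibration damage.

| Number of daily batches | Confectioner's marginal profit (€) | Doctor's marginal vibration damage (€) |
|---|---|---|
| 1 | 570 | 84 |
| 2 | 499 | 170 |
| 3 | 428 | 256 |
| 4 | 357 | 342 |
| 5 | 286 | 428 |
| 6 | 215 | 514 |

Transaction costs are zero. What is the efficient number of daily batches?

4

Bargaining reaches the level where marginal profit last exceeds marginal vibration damage.
That holds through level 4 (357 ≥ 342) but not at 5 (286 < 428).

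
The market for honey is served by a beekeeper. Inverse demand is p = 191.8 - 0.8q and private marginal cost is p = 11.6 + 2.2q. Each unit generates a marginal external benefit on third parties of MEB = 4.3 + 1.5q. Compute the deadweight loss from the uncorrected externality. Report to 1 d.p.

DWL = 2970.5

Market equilibrium (private): 11.6 + 2.2q = 191.8 - 0.8q → q_m = 60.0667.
Social marginal cost = private MC − MEB = 7.3 + 0.7q.
Set SMC = demand: 7.3 + 0.7q = 191.8 - 0.8q → q* = 123.0000.
Between q* and q_m the wedge demand − SMC runs linearly from 0 to MEB(q_m), so the loss is a triangle.
DWL = ½ × 62.9333 × 94.4000 = 2970.4518.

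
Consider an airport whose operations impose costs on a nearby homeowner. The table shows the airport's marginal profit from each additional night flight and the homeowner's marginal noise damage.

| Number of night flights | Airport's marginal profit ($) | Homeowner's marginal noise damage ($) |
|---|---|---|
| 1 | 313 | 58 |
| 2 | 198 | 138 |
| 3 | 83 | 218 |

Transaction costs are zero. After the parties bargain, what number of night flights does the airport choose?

Bargaining reaches the level where marginal profit last exceeds marginal noise damage.
That holds through level 2 (198 ≥ 138) but not at 3 (83 < 218).

2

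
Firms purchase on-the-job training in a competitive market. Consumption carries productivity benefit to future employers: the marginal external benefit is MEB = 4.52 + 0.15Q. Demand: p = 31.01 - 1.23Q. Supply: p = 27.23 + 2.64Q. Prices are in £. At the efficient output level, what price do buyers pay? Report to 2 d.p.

Social marginal benefit = demand + MEB = 35.53 - 1.08Q.
Set SMB = MC: 35.53 - 1.08Q = 27.23 + 2.64Q → Q* = 2.2312.
Consumer price on the demand curve at Q*: 31.01 − 1.23×2.2312 = 28.2656.

P = £28.27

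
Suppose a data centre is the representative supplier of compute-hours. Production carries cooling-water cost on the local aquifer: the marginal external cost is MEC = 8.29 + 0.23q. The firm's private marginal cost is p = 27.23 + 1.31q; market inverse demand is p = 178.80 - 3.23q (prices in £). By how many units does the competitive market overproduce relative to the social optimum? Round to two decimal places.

Market equilibrium (private): 27.23 + 1.31q = 178.80 - 3.23q → q_m = 33.3855.
Social marginal cost = private MC + MEC = 35.52 + 1.54q.
Set SMC = demand: 35.52 + 1.54q = 178.80 - 3.23q → q* = 30.0377.
Gap = |33.3855 − 30.0377| = 3.3478.

3.35 units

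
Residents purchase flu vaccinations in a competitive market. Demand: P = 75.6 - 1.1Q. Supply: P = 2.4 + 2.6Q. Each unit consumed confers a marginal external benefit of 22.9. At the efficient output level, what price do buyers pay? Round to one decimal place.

P = 47.0

Social marginal benefit = demand + MEB = 98.5 - 1.1Q.
Set SMB = MC: 98.5 - 1.1Q = 2.4 + 2.6Q → Q* = 25.9730.
Consumer price on the demand curve at Q*: 75.6 − 1.1×25.9730 = 47.0297.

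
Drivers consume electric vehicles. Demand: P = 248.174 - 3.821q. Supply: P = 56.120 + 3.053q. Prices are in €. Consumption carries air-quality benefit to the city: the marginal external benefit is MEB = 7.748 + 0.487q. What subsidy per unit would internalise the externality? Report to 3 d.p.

subsidy = €22.983 per unit

Social marginal benefit = demand + MEB = 255.922 - 3.334q.
Set SMB = MC: 255.922 - 3.334q = 56.120 + 3.053q → q* = 31.2826.
The Pigouvian subsidy equals MEB at q*: 7.748 + 0.487×31.2826 = 22.9826.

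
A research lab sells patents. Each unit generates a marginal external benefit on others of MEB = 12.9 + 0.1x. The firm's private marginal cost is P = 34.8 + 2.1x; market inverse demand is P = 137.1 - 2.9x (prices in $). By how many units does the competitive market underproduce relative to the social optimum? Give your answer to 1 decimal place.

Market equilibrium (private): 34.8 + 2.1x = 137.1 - 2.9x → x_m = 20.4600.
Social marginal cost = private MC − MEB = 21.9 + 2.0x.
Set SMC = demand: 21.9 + 2.0x = 137.1 - 2.9x → x* = 23.5102.
Gap = |20.4600 − 23.5102| = 3.0502.

3.1 units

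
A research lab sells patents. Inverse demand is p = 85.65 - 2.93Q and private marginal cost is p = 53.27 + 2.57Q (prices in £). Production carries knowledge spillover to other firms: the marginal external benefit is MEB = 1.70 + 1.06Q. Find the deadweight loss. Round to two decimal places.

Market equilibrium (private): 53.27 + 2.57Q = 85.65 - 2.93Q → Q_m = 5.8873.
Social marginal cost = private MC − MEB = 51.57 + 1.51Q.
Set SMC = demand: 51.57 + 1.51Q = 85.65 - 2.93Q → Q* = 7.6757.
Height of the DWL triangle at Q_m is demand(Q_m) − SMC(Q_m) = MEB(Q_m) = 7.9405.
DWL = ½ × 1.7884 × 7.9405 = 7.1004.

DWL = £7.10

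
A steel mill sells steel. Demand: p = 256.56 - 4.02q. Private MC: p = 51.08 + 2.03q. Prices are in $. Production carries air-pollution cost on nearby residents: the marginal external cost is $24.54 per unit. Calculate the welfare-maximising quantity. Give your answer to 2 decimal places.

Social marginal cost = private MC + MEC = 75.62 + 2.03q.
Set SMC = demand: 75.62 + 2.03q = 256.56 - 4.02q → q* = 29.9074.

q* = 29.91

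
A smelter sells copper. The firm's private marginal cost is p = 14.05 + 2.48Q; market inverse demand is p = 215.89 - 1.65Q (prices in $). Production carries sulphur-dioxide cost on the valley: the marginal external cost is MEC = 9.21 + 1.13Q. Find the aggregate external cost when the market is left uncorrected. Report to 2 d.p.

$1799.58

Market equilibrium (private): 14.05 + 2.48Q = 215.89 - 1.65Q → Q_m = 48.8717.
Total external cost = ∫₀^{Q_m} (9.21 + 1.13Q) dQ = 9.21×48.8717 + ½×1.13×48.8717² = 1799.5787.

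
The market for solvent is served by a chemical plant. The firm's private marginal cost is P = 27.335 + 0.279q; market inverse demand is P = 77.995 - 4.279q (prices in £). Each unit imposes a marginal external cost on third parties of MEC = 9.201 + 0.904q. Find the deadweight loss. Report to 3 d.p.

DWL = £33.917

Market equilibrium (private): 27.335 + 0.279q = 77.995 - 4.279q → q_m = 11.1145.
Social marginal cost = private MC + MEC = 36.536 + 1.183q.
Set SMC = demand: 36.536 + 1.183q = 77.995 - 4.279q → q* = 7.5904.
The welfare-loss triangle has base |q_m − q*| and height MEC(q_m) (the vertical gap between SMC and demand is zero at q* and MEC at q_m).
DWL = ½ × 3.5241 × 19.2485 = 33.9168.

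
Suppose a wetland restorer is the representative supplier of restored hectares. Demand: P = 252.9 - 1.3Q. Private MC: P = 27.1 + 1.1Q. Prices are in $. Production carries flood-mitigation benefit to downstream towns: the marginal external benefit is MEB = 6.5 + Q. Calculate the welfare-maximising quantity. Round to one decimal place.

Social marginal cost = private MC − MEB = 20.6 + 0.1Q.
Set SMC = demand: 20.6 + 0.1Q = 252.9 - 1.3Q → Q* = 165.9286.

Q* = 165.9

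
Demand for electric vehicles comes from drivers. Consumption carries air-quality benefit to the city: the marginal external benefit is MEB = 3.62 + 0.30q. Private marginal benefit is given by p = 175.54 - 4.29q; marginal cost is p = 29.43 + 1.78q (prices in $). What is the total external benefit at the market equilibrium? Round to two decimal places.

$174.05

Market equilibrium (private): 29.43 + 1.78q = 175.54 - 4.29q → q_m = 24.0708.
Total external benefit = ∫₀^{q_m} (3.62 + 0.30q) dq = 3.62×24.0708 + ½×0.30×24.0708² = 174.0468.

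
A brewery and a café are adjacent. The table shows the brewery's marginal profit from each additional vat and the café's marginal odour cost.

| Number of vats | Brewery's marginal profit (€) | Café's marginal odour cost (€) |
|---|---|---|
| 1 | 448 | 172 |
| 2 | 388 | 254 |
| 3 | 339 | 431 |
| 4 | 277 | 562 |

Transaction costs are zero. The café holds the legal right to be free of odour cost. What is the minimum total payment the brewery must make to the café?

€426

Efficient level: marginal profit ≥ marginal odour cost through level 2, so k* = 2.
With the café holding the right, the brewery must at least compensate total damage at k*: 172 + 254 = 426.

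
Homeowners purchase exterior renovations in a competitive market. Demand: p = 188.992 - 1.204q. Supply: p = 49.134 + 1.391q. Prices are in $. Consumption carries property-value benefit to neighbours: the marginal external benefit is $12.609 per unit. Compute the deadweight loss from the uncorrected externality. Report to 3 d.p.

DWL = $30.633

Market equilibrium (private): 49.134 + 1.391q = 188.992 - 1.204q → q_m = 53.8952.
Social marginal benefit = demand + MEB = 201.601 - 1.204q.
Set SMB = MC: 201.601 - 1.204q = 49.134 + 1.391q → q* = 58.7541.
Between q* and q_m the wedge SMB − MC runs linearly from 0 to MEB(q_m), so the loss is a triangle.
DWL = ½ × 4.8589 × 12.6090 = 30.6329.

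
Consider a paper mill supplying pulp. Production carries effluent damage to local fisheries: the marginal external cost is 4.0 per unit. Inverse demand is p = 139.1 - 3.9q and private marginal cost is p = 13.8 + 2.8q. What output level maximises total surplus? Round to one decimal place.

q* = 18.1

Social marginal cost = private MC + MEC = 17.8 + 2.8q.
Set SMC = demand: 17.8 + 2.8q = 139.1 - 3.9q → q* = 18.1045.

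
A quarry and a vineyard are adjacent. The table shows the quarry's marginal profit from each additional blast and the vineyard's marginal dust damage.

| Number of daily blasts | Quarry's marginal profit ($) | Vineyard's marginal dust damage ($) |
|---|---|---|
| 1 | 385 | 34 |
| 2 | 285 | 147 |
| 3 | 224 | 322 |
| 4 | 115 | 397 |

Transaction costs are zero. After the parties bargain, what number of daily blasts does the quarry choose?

2

Bargaining reaches the level where marginal profit last exceeds marginal dust damage.
That holds through level 2 (285 ≥ 147) but not at 3 (224 < 322).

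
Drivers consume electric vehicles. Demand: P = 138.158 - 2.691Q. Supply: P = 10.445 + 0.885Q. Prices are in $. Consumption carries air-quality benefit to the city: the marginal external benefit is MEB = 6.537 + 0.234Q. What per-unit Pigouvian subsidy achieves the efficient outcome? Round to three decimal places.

Social marginal benefit = demand + MEB = 144.695 - 2.457Q.
Set SMB = MC: 144.695 - 2.457Q = 10.445 + 0.885Q → Q* = 40.1706.
The Pigouvian subsidy equals MEB at Q*: 6.537 + 0.234×40.1706 = 15.9369.

subsidy = $15.937 per unit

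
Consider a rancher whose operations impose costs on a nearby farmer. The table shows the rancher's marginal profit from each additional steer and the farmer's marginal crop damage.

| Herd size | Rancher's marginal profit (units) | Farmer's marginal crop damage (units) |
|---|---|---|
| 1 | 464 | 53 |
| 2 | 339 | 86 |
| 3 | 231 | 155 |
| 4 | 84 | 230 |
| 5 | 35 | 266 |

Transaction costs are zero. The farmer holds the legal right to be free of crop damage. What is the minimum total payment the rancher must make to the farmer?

Efficient level: marginal profit ≥ marginal crop damage through level 3, so k* = 3.
With the farmer holding the right, the rancher must at least compensate total damage at k*: 53 + 86 + 155 = 294.

294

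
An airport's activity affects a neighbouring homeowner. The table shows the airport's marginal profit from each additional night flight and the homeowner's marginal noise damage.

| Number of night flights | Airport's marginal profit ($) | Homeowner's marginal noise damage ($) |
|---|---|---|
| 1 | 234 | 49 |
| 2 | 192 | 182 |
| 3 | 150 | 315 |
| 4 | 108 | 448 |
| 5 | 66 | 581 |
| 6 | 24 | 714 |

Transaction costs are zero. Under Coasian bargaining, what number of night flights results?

Bargaining reaches the level where marginal profit last exceeds marginal noise damage.
That holds through level 2 (192 ≥ 182) but not at 3 (150 < 315).

2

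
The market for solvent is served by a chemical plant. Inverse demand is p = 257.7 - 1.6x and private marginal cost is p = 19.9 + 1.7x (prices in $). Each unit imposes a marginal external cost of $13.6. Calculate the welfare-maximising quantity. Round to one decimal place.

x* = 67.9

Social marginal cost = private MC + MEC = 33.5 + 1.7x.
Set SMC = demand: 33.5 + 1.7x = 257.7 - 1.6x → x* = 67.9394.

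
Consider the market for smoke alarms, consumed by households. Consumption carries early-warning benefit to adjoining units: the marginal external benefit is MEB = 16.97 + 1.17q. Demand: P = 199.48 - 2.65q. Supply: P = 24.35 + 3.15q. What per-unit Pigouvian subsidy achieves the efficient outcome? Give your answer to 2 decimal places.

Social marginal benefit = demand + MEB = 216.45 - 1.48q.
Set SMB = MC: 216.45 - 1.48q = 24.35 + 3.15q → q* = 41.4903.
The Pigouvian subsidy equals MEB at q*: 16.97 + 1.17×41.4903 = 65.5137.

subsidy = 65.51 per unit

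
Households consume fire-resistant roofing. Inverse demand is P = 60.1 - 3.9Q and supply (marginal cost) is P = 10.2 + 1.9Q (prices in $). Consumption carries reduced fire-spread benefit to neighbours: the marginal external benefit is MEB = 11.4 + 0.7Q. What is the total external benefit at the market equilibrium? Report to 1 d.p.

Market equilibrium (private): 10.2 + 1.9Q = 60.1 - 3.9Q → Q_m = 8.6034.
Total external benefit = ∫₀^{Q_m} (11.4 + 0.7Q) dQ = 11.4×8.6034 + ½×0.7×8.6034² = 123.9852.

$124.0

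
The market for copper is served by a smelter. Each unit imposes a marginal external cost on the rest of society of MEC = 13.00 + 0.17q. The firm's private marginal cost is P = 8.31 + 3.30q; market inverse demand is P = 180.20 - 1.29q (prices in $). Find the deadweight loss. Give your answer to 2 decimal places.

Market equilibrium (private): 8.31 + 3.30q = 180.20 - 1.29q → q_m = 37.4488.
Social marginal cost = private MC + MEC = 21.31 + 3.47q.
Set SMC = demand: 21.31 + 3.47q = 180.20 - 1.29q → q* = 33.3803.
Between q* and q_m the wedge SMC − demand runs linearly from 0 to MEC(q_m), so the loss is a triangle.
DWL = ½ × 4.0685 × 19.3663 = 39.3959.

DWL = $39.40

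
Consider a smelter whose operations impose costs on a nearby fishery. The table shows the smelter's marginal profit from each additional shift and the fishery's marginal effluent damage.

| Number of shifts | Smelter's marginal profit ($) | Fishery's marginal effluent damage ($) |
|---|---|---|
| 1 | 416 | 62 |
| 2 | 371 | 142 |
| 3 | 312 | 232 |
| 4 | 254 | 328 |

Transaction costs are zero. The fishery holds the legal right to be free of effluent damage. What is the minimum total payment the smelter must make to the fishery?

Efficient level: marginal profit ≥ marginal effluent damage through level 3, so k* = 3.
With the fishery holding the right, the smelter must at least compensate total damage at k*: 62 + 142 + 232 = 436.

$436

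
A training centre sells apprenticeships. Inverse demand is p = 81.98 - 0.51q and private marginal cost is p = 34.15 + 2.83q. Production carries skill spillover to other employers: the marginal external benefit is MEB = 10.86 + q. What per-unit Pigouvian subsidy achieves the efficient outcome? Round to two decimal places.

Social marginal cost = private MC − MEB = 23.29 + 1.83q.
Set SMC = demand: 23.29 + 1.83q = 81.98 - 0.51q → q* = 25.0812.
The Pigouvian subsidy equals MEB at q*: 10.86 + 1.00×25.0812 = 35.9412.

subsidy = 35.94 per unit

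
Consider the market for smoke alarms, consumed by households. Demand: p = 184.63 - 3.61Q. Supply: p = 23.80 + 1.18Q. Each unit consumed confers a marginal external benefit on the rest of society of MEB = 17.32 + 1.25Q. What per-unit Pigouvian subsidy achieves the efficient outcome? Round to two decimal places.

subsidy = 80.23 per unit

Social marginal benefit = demand + MEB = 201.95 - 2.36Q.
Set SMB = MC: 201.95 - 2.36Q = 23.80 + 1.18Q → Q* = 50.3249.
The Pigouvian subsidy equals MEB at Q*: 17.32 + 1.25×50.3249 = 80.2261.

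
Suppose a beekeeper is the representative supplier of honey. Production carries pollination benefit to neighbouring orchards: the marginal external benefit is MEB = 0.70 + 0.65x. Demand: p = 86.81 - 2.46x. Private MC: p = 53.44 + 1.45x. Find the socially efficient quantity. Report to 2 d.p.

Social marginal cost = private MC − MEB = 52.74 + 0.80x.
Set SMC = demand: 52.74 + 0.80x = 86.81 - 2.46x → x* = 10.4509.

x* = 10.45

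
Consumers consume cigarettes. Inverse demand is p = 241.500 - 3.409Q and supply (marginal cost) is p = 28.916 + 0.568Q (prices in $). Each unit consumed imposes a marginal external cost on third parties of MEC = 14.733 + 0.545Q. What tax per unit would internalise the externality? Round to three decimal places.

Social marginal benefit = demand − MEC = 226.767 - 3.954Q.
Set SMB = MC: 226.767 - 3.954Q = 28.916 + 0.568Q → Q* = 43.7530.
The Pigouvian tax equals MEC at Q*: 14.733 + 0.545×43.7530 = 38.5784.

tax = $38.578 per unit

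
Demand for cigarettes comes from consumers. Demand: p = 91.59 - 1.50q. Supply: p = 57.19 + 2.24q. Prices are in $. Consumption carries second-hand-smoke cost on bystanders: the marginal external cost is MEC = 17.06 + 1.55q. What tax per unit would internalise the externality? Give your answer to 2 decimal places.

Social marginal benefit = demand − MEC = 74.53 - 3.05q.
Set SMB = MC: 74.53 - 3.05q = 57.19 + 2.24q → q* = 3.2779.
The Pigouvian tax equals MEC at q*: 17.06 + 1.55×3.2779 = 22.1407.

tax = $22.14 per unit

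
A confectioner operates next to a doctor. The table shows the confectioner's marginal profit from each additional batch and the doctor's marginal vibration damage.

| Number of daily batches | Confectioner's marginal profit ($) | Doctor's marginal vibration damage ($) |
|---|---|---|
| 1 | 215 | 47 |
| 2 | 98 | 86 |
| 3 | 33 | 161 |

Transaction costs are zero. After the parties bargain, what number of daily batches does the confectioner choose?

2

Bargaining reaches the level where marginal profit last exceeds marginal vibration damage.
That holds through level 2 (98 ≥ 86) but not at 3 (33 < 161).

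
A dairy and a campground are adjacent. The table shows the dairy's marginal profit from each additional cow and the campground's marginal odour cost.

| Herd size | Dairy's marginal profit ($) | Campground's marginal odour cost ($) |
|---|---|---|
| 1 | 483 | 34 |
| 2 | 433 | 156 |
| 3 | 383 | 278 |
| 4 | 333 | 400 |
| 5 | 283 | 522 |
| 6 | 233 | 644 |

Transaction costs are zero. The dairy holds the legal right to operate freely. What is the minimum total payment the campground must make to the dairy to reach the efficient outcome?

Left alone the dairy would choose level 6 (marginal profit stays positive).
Efficient level: k* = 3 (marginal profit ≥ marginal odour cost through 3).
The campground must at least cover the dairy's forgone profit from cutting 6→3: 333 + 283 + 233 = 849.

$849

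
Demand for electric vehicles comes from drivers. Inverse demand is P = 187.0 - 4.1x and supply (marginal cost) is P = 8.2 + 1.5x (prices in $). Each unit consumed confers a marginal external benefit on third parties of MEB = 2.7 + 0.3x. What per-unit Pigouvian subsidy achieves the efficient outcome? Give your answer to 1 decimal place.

subsidy = $13.0 per unit

Social marginal benefit = demand + MEB = 189.7 - 3.8x.
Set SMB = MC: 189.7 - 3.8x = 8.2 + 1.5x → x* = 34.2453.
The Pigouvian subsidy equals MEB at x*: 2.7 + 0.3×34.2453 = 12.9736.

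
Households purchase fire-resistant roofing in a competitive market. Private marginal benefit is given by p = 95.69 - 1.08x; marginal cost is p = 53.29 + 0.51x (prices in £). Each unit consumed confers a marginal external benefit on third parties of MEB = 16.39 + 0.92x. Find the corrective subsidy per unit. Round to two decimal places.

Social marginal benefit = demand + MEB = 112.08 - 0.16x.
Set SMB = MC: 112.08 - 0.16x = 53.29 + 0.51x → x* = 87.7463.
The Pigouvian subsidy equals MEB at x*: 16.39 + 0.92×87.7463 = 97.1166.

subsidy = £97.12 per unit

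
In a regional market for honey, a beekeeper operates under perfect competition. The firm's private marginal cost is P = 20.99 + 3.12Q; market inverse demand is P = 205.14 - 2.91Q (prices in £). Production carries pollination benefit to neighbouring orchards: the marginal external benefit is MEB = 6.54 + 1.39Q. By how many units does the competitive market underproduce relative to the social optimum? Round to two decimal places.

10.56 units

Market equilibrium (private): 20.99 + 3.12Q = 205.14 - 2.91Q → Q_m = 30.5390.
Social marginal cost = private MC − MEB = 14.45 + 1.73Q.
Set SMC = demand: 14.45 + 1.73Q = 205.14 - 2.91Q → Q* = 41.0970.
Gap = |30.5390 − 41.0970| = 10.5580.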